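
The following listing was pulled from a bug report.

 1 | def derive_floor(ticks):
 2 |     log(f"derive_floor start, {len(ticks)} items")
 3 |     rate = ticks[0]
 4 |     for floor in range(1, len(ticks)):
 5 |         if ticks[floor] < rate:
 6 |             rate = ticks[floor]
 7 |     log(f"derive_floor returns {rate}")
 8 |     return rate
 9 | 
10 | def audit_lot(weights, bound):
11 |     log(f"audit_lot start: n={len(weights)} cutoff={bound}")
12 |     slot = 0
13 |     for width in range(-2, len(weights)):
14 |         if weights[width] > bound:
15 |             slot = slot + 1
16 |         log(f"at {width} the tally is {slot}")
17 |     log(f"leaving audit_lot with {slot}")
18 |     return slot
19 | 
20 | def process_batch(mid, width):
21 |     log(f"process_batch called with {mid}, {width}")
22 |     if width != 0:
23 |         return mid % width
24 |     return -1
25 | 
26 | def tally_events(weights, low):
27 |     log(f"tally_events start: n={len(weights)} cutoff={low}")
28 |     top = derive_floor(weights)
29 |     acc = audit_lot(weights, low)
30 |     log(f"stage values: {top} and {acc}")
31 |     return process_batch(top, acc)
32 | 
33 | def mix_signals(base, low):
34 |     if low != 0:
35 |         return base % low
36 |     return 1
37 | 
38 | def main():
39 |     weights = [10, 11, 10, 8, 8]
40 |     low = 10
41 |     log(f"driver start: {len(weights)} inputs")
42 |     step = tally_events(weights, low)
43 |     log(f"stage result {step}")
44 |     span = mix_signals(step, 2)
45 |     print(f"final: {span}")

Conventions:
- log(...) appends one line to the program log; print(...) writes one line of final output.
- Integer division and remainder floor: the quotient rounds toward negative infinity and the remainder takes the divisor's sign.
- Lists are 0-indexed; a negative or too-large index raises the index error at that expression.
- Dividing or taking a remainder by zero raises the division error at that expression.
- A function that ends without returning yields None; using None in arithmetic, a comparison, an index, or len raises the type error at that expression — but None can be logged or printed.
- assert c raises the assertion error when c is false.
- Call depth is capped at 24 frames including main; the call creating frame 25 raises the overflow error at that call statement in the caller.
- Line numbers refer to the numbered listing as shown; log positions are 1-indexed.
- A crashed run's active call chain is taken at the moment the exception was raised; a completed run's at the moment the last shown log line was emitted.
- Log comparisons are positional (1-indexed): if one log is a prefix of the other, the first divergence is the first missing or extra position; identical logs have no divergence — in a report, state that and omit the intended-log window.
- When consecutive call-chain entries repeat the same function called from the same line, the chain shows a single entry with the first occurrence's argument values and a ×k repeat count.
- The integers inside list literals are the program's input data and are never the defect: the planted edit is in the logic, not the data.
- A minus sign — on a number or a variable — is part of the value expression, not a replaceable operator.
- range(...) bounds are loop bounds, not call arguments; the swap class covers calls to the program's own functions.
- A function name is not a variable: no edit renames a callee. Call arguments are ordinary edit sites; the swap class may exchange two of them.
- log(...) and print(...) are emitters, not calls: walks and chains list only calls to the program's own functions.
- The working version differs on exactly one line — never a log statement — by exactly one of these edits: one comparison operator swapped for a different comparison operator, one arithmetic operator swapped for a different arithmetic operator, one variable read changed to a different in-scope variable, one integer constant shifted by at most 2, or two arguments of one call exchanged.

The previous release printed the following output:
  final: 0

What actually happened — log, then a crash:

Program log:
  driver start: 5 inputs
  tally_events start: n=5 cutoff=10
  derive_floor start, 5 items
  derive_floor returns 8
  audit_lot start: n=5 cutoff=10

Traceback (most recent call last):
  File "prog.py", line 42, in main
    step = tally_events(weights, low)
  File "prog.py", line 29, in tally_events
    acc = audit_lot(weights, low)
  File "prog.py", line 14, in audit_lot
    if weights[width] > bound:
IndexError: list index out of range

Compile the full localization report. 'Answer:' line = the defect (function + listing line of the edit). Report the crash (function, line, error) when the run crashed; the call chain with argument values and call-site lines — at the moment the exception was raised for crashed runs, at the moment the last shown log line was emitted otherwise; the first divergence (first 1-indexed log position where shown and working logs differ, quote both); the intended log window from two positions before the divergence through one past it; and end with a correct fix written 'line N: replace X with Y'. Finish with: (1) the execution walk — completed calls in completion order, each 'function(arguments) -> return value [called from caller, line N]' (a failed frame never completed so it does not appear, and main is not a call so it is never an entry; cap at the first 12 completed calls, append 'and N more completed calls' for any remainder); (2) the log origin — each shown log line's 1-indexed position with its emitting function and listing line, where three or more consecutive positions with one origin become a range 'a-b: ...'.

Answer: the defect is in audit_lot at line 13.
Key observation: Only 5 log lines were emitted before the run died; the intended continuation was 'at 0 the tally is 0'.
Crash: audit_lot, line 14, IndexError.
Call chain: main -> tally_events([10, 11, 10, 8, 8], 10) (called at line 42) -> audit_lot([10, 11, 10, 8, 8], 10) (called at line 29).
First divergence: position 6 (shown log ended at 5 lines; the working version continues: 'at 0 the tally is 0').
Intended log window:
  4: derive_floor returns 8
  5: audit_lot start: n=5 cutoff=10
  6: at 0 the tally is 0
  7: at 1 the tally is 1
Execution walk:
  derive_floor([10, 11, 10, 8, 8]) -> 8  [called from tally_events, line 28]
Log line origins:
  1: emitted by main (line 41)
  2: emitted by tally_events (line 27)
  3: emitted by derive_floor (line 2)
  4: emitted by derive_floor (line 7)
  5: emitted by audit_lot (line 11)
A correct fix: line 13: replace `-2` with `0`.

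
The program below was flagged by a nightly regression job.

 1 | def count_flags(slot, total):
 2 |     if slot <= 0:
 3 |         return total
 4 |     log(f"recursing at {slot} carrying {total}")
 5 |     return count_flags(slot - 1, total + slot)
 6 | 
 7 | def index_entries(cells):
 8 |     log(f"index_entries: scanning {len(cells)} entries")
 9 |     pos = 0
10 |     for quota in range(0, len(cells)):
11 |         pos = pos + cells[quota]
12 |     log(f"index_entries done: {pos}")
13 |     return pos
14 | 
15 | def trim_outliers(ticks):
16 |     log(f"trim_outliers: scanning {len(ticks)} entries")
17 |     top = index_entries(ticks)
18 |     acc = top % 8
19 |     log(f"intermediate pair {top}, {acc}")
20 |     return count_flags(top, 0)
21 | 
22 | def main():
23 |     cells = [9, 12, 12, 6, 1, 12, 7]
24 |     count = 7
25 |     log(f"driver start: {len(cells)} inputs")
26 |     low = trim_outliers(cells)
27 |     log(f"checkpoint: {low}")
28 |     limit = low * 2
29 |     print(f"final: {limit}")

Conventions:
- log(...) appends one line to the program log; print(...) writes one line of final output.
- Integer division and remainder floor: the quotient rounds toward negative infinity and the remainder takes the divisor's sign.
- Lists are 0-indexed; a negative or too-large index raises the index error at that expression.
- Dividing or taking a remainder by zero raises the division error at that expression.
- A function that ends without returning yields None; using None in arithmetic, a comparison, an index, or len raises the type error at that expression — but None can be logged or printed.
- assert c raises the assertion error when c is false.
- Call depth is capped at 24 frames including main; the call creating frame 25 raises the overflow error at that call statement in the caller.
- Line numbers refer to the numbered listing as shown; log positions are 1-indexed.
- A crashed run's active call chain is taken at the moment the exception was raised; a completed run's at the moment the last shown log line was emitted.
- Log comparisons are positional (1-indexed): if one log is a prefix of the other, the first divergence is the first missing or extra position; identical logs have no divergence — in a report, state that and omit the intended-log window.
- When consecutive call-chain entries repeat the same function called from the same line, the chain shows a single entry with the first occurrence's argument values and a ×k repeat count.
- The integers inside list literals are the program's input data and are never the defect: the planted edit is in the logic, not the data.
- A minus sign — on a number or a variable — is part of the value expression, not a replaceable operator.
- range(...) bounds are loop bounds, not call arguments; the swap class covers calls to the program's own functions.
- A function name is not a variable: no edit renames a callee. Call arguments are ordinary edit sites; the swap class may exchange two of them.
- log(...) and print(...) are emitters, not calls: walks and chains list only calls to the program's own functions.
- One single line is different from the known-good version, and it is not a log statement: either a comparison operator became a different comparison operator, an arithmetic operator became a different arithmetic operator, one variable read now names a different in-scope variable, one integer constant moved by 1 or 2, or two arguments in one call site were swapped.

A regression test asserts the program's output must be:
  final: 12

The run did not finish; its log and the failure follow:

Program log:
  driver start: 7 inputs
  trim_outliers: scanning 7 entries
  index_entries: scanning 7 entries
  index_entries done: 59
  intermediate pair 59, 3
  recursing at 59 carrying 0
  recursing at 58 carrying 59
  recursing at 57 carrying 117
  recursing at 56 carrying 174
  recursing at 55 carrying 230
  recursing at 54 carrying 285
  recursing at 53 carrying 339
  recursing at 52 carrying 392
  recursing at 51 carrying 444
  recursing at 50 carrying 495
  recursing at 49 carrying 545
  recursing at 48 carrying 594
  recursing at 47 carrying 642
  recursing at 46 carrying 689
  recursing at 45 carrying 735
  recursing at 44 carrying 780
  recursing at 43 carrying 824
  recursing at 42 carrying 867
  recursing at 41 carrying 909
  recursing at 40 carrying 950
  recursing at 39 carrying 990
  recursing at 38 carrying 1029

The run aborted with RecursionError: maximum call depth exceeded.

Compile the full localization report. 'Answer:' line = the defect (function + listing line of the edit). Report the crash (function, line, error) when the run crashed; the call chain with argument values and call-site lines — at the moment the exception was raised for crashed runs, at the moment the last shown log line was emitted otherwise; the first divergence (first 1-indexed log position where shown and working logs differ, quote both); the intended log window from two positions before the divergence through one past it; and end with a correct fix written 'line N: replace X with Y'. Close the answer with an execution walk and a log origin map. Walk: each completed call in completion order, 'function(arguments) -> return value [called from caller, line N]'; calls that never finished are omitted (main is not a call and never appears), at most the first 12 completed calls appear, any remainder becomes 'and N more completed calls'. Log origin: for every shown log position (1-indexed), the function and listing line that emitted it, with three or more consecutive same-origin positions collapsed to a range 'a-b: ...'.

Answer: the defect is in trim_outliers at line 20.
Core observation: At log position 6 the runs split — shown 'recursing at 59 carrying 0', but the working version logs 'recursing at 3 carrying 0'.
Crash: count_flags, line 5, RecursionError.
Call chain: main -> trim_outliers([9, 12, 12, 6, 1, 12, 7]) (called at line 26) -> count_flags(59, 0) (called at line 20) -> count_flags(58, 59) (called at line 5) ×21.
First divergence: at position 6 the run shows 'recursing at 59 carrying 0' where the working version logs 'recursing at 3 carrying 0'.
Intended log window:
  4: index_entries done: 59
  5: intermediate pair 59, 3
  6: recursing at 3 carrying 0
  7: recursing at 2 carrying 3
Execution walk:
  index_entries([9, 12, 12, 6, 1, 12, 7]) -> 59  [called from trim_outliers, line 17]
Log line origins:
  1: logged in main at line 25
  2: logged in trim_outliers at line 16
  3: logged in index_entries at line 8
  4: logged in index_entries at line 12
  5: logged in trim_outliers at line 19
  6-27: logged in count_flags at line 4
A correct fix: line 20: replace `top` with `acc`.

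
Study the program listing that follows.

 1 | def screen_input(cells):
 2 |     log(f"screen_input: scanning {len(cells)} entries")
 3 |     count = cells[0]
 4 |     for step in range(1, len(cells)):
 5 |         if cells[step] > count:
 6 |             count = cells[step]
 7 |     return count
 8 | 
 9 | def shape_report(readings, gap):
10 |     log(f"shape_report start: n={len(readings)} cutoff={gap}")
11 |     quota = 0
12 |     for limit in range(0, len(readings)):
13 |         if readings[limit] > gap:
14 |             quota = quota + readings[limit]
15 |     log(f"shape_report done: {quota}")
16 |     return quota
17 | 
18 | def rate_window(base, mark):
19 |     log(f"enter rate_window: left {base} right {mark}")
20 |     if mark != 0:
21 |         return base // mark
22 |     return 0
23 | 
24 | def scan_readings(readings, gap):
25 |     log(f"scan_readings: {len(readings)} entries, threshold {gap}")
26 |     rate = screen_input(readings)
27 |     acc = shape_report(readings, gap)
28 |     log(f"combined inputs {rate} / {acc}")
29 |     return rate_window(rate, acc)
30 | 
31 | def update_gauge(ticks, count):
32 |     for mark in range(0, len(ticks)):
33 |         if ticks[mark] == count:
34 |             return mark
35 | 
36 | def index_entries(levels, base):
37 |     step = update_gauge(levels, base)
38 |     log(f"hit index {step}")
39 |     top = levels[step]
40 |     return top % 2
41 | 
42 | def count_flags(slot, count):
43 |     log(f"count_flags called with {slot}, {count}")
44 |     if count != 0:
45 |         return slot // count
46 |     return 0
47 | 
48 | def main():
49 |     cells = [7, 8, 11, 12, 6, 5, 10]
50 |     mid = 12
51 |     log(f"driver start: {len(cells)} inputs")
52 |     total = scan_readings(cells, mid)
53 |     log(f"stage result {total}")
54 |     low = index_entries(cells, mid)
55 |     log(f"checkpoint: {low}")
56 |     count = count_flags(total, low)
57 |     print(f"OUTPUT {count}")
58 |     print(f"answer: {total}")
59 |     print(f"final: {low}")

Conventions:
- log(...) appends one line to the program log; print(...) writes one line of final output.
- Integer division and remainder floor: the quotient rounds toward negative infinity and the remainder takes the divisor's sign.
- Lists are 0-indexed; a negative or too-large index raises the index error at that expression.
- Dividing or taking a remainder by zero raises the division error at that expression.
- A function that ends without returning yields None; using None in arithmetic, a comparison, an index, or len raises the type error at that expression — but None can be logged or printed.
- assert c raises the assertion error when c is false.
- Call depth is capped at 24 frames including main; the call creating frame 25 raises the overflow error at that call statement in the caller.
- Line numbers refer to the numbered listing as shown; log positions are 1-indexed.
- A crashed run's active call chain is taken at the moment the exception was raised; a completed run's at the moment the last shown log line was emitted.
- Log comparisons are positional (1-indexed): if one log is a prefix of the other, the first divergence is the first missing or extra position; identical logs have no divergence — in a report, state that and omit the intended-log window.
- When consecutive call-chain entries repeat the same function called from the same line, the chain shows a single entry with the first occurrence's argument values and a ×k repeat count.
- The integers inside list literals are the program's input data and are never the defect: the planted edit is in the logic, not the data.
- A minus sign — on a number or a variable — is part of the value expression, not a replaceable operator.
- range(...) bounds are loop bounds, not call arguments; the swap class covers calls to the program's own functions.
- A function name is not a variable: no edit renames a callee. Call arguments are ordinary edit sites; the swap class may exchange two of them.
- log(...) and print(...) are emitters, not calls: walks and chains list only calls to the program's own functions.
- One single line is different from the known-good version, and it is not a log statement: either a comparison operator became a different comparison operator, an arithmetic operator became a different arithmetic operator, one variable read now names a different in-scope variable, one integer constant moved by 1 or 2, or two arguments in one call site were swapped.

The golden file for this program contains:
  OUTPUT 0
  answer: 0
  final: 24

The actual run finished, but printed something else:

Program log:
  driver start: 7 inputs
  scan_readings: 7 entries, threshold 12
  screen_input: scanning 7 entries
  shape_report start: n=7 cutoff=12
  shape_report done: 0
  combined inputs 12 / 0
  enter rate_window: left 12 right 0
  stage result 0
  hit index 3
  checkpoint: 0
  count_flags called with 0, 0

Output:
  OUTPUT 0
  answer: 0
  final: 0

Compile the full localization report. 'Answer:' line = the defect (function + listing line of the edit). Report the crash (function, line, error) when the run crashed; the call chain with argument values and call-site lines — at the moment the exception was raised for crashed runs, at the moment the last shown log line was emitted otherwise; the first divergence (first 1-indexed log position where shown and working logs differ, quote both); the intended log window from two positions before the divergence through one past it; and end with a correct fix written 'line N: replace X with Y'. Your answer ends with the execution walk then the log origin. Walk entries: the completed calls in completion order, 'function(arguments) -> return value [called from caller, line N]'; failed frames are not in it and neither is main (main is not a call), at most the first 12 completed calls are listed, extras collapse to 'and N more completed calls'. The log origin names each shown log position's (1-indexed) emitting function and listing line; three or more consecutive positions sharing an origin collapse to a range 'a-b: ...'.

Answer: the defect is in index_entries at line 40.
The tell: At log position 10 the runs split — shown 'checkpoint: 0', but the working version logs 'checkpoint: 24'.
Call chain: main -> count_flags(0, 0) (called at line 56).
First divergence: position 10; shown 'checkpoint: 0' vs intended 'checkpoint: 24'.
Intended log window:
  8: stage result 0
  9: hit index 3
  10: checkpoint: 24
  11: count_flags called with 0, 24
Execution walk:
  screen_input([7, 8, 11, 12, 6, 5, 10]) -> 12  [called from scan_readings, line 26]
  shape_report([7, 8, 11, 12, 6, 5, 10], 12) -> 0  [called from scan_readings, line 27]
  rate_window(12, 0) -> 0  [called from scan_readings, line 29]
  scan_readings([7, 8, 11, 12, 6, 5, 10], 12) -> 0  [called from main, line 52]
  update_gauge([7, 8, 11, 12, 6, 5, 10], 12) -> 3  [called from index_entries, line 37]
  index_entries([7, 8, 11, 12, 6, 5, 10], 12) -> 0  [called from main, line 54]
  count_flags(0, 0) -> 0  [called from main, line 56]
Log origins:
  1: logged in main at line 51
  2: logged in scan_readings at line 25
  3: logged in screen_input at line 2
  4: logged in shape_report at line 10
  5: logged in shape_report at line 15
  6: logged in scan_readings at line 28
  7: logged in rate_window at line 19
  8: logged in main at line 53
  9: logged in index_entries at line 38
  10: logged in main at line 55
  11: logged in count_flags at line 43
A correct fix: line 40: replace `%` with `*`.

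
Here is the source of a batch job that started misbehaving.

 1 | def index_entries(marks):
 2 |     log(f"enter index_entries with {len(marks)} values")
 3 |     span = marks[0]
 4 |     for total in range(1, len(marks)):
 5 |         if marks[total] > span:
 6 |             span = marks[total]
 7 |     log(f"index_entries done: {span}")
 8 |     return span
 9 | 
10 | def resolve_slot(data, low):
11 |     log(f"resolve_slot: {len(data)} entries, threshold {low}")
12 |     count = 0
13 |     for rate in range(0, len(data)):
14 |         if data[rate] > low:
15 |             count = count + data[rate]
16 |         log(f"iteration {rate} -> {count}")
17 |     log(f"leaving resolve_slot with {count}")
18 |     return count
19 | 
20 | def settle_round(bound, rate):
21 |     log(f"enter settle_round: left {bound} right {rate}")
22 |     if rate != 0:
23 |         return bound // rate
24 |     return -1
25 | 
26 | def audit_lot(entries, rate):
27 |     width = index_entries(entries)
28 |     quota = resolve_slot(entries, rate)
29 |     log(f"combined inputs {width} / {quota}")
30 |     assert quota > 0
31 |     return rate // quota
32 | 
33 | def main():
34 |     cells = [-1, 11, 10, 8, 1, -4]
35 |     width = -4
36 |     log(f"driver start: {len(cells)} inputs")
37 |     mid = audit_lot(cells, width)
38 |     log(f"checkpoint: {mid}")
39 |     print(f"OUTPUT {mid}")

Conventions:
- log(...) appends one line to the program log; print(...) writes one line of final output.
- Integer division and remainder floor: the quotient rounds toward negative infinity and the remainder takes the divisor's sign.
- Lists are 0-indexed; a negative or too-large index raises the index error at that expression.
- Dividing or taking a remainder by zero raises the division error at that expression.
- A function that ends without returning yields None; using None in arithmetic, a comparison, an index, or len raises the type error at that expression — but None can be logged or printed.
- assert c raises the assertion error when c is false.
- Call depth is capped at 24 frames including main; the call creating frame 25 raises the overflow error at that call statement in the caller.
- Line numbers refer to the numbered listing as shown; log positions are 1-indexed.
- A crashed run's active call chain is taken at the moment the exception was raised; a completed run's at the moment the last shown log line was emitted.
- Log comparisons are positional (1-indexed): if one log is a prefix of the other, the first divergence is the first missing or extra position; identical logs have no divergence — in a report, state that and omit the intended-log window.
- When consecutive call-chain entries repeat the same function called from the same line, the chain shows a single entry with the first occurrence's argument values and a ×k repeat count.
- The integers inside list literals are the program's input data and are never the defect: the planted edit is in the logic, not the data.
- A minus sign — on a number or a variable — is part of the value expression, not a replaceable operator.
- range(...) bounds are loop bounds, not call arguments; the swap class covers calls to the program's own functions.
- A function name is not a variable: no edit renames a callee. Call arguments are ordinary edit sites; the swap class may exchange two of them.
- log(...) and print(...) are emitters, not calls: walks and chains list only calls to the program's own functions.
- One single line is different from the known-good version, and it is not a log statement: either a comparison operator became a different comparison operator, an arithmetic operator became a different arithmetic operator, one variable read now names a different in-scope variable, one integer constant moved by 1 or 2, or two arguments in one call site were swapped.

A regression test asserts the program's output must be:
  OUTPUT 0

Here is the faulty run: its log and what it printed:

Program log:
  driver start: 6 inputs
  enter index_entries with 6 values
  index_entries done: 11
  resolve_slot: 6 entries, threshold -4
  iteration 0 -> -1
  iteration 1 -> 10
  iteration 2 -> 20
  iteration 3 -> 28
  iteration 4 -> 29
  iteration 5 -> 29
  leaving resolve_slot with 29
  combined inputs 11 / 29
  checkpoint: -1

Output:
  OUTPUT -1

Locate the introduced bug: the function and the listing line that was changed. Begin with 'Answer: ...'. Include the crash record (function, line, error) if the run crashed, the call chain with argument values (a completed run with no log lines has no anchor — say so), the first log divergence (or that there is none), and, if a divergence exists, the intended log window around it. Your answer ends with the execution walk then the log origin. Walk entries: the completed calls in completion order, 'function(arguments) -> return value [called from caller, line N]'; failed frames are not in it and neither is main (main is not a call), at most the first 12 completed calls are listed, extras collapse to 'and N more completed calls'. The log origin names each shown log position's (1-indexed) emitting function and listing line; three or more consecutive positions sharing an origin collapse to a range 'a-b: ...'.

Answer: the defect is in audit_lot at line 31.
Core observation: The log first diverges at position 13: the faulty run prints 'checkpoint: -1' where the working version prints 'checkpoint: 0'.
Call chain: main.
First divergence: position 13 — the shown line 'checkpoint: -1' should read 'checkpoint: 0'.
Intended log window:
  11: leaving resolve_slot with 29
  12: combined inputs 11 / 29
  13: checkpoint: 0
Execution walk:
  index_entries([-1, 11, 10, 8, 1, -4]) -> 11  [called from audit_lot, line 27]
  resolve_slot([-1, 11, 10, 8, 1, -4], -4) -> 29  [called from audit_lot, line 28]
  audit_lot([-1, 11, 10, 8, 1, -4], -4) -> -1  [called from main, line 37]
Origin of each log line:
  1: logged in main at line 36
  2: logged in index_entries at line 2
  3: logged in index_entries at line 7
  4: logged in resolve_slot at line 11
  5-10: logged in resolve_slot at line 16
  11: logged in resolve_slot at line 17
  12: logged in audit_lot at line 29
  13: logged in main at line 38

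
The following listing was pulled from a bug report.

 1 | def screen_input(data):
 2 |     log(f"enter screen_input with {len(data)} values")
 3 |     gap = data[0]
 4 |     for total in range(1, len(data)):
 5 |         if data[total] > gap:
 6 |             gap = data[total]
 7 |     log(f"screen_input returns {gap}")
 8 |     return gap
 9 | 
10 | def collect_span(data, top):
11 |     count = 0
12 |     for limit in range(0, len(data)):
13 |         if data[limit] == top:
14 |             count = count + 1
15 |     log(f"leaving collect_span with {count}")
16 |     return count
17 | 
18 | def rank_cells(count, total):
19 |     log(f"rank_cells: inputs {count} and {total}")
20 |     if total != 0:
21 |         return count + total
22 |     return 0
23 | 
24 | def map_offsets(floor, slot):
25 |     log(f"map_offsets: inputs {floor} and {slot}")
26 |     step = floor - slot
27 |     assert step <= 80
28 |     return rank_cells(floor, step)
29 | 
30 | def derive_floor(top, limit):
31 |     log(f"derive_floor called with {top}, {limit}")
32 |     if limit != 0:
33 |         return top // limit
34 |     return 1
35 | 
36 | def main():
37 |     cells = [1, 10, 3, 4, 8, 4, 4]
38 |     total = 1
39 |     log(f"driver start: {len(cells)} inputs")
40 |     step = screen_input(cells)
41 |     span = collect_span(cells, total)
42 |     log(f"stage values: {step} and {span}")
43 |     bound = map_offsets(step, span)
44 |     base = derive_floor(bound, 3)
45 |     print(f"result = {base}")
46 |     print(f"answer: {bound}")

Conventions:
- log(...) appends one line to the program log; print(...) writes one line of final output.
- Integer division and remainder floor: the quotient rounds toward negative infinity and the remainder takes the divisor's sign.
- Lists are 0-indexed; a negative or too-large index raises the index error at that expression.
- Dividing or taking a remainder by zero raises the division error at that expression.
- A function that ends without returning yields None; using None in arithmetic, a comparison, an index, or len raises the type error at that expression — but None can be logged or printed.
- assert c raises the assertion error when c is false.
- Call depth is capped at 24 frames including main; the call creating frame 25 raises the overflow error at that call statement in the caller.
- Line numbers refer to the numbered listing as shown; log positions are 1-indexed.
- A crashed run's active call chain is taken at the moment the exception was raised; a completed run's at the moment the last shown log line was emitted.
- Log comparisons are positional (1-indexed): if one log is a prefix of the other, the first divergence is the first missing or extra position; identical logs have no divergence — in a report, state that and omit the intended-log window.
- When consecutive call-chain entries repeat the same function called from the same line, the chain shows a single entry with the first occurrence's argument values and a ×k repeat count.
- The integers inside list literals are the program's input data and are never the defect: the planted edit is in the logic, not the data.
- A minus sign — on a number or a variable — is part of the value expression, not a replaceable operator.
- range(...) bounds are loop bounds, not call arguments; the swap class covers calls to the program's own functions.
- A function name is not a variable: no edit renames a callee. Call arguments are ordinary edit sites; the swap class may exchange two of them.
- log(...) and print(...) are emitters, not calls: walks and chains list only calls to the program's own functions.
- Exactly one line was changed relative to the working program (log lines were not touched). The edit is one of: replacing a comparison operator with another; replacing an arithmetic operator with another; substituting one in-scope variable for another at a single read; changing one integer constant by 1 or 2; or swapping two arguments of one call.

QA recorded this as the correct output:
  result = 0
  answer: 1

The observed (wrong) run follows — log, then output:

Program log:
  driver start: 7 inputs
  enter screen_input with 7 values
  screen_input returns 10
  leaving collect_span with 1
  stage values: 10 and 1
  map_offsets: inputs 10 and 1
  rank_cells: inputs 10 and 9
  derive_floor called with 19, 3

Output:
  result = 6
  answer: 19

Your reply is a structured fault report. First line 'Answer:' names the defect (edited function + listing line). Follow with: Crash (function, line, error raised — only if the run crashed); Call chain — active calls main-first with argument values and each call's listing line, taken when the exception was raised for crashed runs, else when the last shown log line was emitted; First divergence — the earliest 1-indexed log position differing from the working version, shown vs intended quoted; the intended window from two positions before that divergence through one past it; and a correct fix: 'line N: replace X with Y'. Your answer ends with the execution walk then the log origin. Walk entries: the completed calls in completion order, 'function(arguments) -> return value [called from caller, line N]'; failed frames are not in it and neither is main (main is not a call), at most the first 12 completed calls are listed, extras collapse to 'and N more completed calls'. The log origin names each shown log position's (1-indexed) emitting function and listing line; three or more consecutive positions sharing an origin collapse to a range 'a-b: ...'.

Answer: the defect is in rank_cells at line 21.
The tell: Log line 8 is where behavior first shows: 'derive_floor called with 19, 3' appears instead of 'derive_floor called with 1, 3'.
Call chain: main -> derive_floor(19, 3) (called at line 44).
First divergence: at position 8 the run shows 'derive_floor called with 19, 3' where the working version logs 'derive_floor called with 1, 3'.
Intended log window:
  6: map_offsets: inputs 10 and 1
  7: rank_cells: inputs 10 and 9
  8: derive_floor called with 1, 3
Execution walk:
  screen_input([1, 10, 3, 4, 8, 4, 4]) -> 10  [called from main, line 40]
  collect_span([1, 10, 3, 4, 8, 4, 4], 1) -> 1  [called from main, line 41]
  rank_cells(10, 9) -> 19  [called from map_offsets, line 28]
  map_offsets(10, 1) -> 19  [called from main, line 43]
  derive_floor(19, 3) -> 6  [called from main, line 44]
Log origins:
  1: emitted by main (line 39)
  2: emitted by screen_input (line 2)
  3: emitted by screen_input (line 7)
  4: emitted by collect_span (line 15)
  5: emitted by main (line 42)
  6: emitted by map_offsets (line 25)
  7: emitted by rank_cells (line 19)
  8: emitted by derive_floor (line 31)
A correct fix: line 21: replace `+` with `//`.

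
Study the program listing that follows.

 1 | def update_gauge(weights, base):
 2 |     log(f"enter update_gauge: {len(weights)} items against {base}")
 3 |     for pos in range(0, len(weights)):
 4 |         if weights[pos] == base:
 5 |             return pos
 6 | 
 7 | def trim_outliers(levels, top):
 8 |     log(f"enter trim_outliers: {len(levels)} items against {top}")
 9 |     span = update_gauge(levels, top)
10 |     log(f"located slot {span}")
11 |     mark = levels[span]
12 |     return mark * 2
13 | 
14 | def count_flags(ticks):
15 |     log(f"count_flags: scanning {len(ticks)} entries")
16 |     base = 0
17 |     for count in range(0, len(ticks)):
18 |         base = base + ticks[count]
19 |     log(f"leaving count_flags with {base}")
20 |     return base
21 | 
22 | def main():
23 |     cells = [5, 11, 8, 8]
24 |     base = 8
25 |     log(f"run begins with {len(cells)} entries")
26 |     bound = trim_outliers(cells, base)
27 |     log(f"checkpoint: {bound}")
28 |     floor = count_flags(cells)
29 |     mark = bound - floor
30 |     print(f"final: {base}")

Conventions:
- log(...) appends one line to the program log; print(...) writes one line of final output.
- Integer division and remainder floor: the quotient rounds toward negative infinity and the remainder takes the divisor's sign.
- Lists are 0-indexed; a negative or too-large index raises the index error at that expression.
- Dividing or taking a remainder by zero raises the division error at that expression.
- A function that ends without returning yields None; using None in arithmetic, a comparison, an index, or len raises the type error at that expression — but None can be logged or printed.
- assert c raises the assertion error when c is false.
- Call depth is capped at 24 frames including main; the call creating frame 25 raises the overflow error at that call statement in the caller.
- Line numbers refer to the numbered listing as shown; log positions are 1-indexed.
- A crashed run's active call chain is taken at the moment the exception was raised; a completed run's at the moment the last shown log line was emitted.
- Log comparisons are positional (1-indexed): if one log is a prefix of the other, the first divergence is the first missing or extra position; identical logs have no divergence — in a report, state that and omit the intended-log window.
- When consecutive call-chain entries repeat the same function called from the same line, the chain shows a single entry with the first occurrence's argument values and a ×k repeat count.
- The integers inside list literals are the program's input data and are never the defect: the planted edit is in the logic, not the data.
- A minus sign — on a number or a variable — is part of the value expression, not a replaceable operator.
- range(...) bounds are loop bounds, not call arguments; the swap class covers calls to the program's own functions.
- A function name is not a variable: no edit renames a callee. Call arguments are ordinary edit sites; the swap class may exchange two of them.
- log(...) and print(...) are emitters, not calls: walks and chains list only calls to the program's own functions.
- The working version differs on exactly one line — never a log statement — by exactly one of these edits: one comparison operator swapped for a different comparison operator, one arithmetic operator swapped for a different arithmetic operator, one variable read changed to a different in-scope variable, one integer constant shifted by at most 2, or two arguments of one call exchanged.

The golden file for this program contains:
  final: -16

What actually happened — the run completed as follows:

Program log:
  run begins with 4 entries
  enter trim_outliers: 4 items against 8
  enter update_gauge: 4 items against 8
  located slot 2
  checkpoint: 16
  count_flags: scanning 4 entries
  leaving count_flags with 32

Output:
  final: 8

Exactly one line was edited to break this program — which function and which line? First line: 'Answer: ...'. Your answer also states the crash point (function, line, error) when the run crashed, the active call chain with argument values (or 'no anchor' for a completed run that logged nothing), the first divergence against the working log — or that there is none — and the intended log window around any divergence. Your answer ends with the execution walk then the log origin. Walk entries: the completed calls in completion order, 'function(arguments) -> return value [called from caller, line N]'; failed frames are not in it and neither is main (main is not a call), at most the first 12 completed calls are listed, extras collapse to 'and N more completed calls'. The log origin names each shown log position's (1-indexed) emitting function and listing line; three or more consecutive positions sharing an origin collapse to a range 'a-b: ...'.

Answer: the defect is in main at line 30.
Key observation: Nothing in the log betrays the bug — only the output does.
Call chain: main -> count_flags([5, 11, 8, 8]) (called at line 28).
First divergence: none (the log streams are identical).
Execution walk:
  update_gauge([5, 11, 8, 8], 8) -> 2  [called from trim_outliers, line 9]
  trim_outliers([5, 11, 8, 8], 8) -> 16  [called from main, line 26]
  count_flags([5, 11, 8, 8]) -> 32  [called from main, line 28]
Log origin:
  1: logged in main at line 25
  2: logged in trim_outliers at line 8
  3: logged in update_gauge at line 2
  4: logged in trim_outliers at line 10
  5: logged in main at line 27
  6: logged in count_flags at line 15
  7: logged in count_flags at line 19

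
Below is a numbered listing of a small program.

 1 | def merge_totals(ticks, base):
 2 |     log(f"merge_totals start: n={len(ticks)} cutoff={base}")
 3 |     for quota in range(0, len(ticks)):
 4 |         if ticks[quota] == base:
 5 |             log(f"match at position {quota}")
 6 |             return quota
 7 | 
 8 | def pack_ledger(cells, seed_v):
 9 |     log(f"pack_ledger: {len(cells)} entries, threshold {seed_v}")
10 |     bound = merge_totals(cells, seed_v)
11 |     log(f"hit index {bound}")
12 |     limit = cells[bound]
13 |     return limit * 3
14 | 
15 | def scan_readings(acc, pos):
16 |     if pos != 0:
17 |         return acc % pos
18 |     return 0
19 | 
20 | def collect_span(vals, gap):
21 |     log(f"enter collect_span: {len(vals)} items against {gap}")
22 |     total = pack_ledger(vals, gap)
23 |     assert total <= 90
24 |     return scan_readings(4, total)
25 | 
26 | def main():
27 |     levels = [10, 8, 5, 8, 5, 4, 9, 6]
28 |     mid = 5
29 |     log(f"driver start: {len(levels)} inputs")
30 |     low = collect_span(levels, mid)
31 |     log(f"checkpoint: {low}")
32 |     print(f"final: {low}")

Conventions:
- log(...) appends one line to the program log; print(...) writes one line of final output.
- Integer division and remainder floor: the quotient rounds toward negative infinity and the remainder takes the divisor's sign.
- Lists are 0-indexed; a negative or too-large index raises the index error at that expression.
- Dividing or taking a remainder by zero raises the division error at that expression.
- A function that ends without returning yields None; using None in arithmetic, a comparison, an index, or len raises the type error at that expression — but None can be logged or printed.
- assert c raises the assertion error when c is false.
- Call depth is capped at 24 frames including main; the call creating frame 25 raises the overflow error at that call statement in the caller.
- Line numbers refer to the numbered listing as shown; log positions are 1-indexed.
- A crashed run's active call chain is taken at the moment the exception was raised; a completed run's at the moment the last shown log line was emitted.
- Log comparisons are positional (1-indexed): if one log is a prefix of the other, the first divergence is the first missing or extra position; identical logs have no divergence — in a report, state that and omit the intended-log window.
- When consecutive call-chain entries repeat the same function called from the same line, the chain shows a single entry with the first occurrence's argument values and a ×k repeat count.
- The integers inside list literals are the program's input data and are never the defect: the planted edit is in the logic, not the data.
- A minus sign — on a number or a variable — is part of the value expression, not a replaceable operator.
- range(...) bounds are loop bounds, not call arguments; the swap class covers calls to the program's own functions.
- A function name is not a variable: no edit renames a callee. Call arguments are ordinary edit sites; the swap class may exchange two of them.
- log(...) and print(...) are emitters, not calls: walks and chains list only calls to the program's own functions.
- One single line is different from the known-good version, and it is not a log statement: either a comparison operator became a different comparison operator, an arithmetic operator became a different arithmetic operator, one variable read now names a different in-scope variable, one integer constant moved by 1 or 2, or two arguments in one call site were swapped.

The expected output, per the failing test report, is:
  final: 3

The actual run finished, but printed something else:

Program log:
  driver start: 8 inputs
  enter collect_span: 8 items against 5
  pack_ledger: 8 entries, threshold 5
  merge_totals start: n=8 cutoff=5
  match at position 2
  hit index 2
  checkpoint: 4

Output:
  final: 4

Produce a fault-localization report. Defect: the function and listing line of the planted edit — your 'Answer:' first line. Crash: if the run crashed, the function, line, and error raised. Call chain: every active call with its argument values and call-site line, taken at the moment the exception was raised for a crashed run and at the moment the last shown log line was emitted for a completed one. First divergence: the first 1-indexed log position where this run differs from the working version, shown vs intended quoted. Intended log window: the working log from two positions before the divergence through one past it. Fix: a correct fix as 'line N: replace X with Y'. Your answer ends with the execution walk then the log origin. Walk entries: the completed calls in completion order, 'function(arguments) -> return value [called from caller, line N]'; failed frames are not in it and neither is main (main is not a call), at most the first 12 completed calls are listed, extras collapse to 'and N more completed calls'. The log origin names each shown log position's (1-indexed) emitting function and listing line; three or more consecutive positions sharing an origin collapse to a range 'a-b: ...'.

Answer: the defect is in collect_span at line 24.
Key observation: The earliest visible damage is log position 7 — 'checkpoint: 4' rather than the intended 'checkpoint: 3'.
Call chain: main.
First divergence: position 7 — the shown line 'checkpoint: 4' should read 'checkpoint: 3'.
Intended log window:
  5: match at position 2
  6: hit index 2
  7: checkpoint: 3
Execution walk:
  merge_totals([10, 8, 5, 8, 5, 4, 9, 6], 5) -> 2  [called from pack_ledger, line 10]
  pack_ledger([10, 8, 5, 8, 5, 4, 9, 6], 5) -> 15  [called from collect_span, line 22]
  scan_readings(4, 15) -> 4  [called from collect_span, line 24]
  collect_span([10, 8, 5, 8, 5, 4, 9, 6], 5) -> 4  [called from main, line 30]
Log origin:
  1: logged in main at line 29
  2: logged in collect_span at line 21
  3: logged in pack_ledger at line 9
  4: logged in merge_totals at line 2
  5: logged in merge_totals at line 5
  6: logged in pack_ledger at line 11
  7: logged in main at line 31
A correct fix: line 24: replace `scan_readings(4, total)` with `scan_readings(total, 4)`.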